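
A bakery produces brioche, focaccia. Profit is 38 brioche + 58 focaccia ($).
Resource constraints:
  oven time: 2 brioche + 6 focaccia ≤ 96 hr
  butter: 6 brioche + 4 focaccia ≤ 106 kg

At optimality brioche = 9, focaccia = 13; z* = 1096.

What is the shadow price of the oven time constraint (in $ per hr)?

7

At the optimum: oven time uses 96 of 96 (binding); butter uses 106 of 106 (binding).
Dual feasibility on the basic columns requires 2·y_oven time + 6·y_butter = 38, 6·y_oven time + 4·y_butter = 58.
→ y_oven time = 7 and y_butter = 4.
Shadow price of oven time = 7.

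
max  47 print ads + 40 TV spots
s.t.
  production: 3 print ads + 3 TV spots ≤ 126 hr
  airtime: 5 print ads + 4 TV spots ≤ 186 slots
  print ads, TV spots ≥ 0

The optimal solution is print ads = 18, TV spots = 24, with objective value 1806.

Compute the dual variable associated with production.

At the optimum: production uses 126 of 126 (binding); airtime uses 186 of 186 (binding).
From A_Bᵀ y = c: 3·y_production + 5·y_airtime = 47; 3·y_production + 4·y_airtime = 40.
Solving: y_production = 4, y_airtime = 7.
Shadow price of production = 4.

4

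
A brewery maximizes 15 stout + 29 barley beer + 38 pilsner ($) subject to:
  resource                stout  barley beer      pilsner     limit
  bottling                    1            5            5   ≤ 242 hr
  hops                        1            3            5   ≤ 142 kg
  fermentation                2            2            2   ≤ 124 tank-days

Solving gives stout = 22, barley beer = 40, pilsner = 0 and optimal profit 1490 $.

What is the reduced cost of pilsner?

Check each constraint at x*: bottling 222/242 (slack 20); hops 142/142 (tight); fermentation 124/124 (tight).
Since bottling is not tight, its dual is 0.
From A_Bᵀ y = c: 1·y_hops + 2·y_fermentation = 15; 3·y_hops + 2·y_fermentation = 29.
Solving: y_hops = 7, y_fermentation = 4.
Reduced cost of pilsner: c₃ − yᵀa₃ = 38 − (7·5 + 4·2) = 38 − 43 = -5.

-5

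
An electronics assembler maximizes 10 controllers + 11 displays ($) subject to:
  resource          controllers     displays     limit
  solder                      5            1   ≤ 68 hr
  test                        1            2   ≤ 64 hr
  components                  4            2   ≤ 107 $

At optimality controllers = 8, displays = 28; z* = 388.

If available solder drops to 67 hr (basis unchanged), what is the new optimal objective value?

387

Binding: solder and test. Non-binding: components (19 unused).
By complementary slackness, y = 0 for the non-binding constraint.
The binding rows give the dual system: 5·y_solder + 1·y_test = 10 and 1·y_solder + 2·y_test = 11.
→ y_solder = 1 and y_test = 5.
Δz = y_solder·Δb = 1 × (-1) = -1, so new z* = 388 − 1 = 387.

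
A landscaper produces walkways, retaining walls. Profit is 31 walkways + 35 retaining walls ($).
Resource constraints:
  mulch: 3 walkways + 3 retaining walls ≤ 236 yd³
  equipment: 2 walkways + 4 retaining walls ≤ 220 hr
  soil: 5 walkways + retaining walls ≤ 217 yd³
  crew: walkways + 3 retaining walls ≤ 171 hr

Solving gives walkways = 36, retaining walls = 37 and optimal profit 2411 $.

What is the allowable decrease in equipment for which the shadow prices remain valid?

133.2

Binding constraints: equipment, soil. The basis is B = [[2,4],[5,1]] with det -18.
Per unit decrease in equipment, x* moves by d = (0.0556, -0.2778).
The basis stays optimal until retaining walls reaches 0; allowable decrease = 133.2 hr.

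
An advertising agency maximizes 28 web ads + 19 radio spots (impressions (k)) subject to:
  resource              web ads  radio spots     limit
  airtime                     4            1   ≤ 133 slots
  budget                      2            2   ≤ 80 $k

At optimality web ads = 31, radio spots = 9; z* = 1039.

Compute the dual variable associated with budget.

Both airtime and budget are binding at x*.
From A_Bᵀ y = c: 4·y_airtime + 2·y_budget = 28; 1·y_airtime + 2·y_budget = 19.
Solving: y_airtime = 3, y_budget = 8.
Shadow price of budget = 8.

8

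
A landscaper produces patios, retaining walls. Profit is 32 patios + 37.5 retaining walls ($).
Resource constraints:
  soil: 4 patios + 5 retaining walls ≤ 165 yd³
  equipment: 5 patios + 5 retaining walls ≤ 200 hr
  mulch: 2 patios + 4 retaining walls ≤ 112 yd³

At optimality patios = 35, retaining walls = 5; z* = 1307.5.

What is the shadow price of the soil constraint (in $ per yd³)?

5.5

At the optimum: soil uses 165 of 165 (binding); equipment uses 200 of 200 (binding); mulch uses 90 of 112 (slack = 22).
By complementary slackness, y = 0 for the non-binding constraint.
The binding rows give the dual system: 4·y_soil + 5·y_equipment = 32 and 5·y_soil + 5·y_equipment = 37.5.
Solving: y_soil = 5.5, y_equipment = 2.
Shadow price of soil = 5.5.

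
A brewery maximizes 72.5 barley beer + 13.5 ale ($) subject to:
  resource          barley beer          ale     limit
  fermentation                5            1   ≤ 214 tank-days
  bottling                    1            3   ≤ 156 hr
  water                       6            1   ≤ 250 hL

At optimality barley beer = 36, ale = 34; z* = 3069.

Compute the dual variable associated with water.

5

Binding: fermentation and water. Non-binding: bottling (18 unused).
By complementary slackness, y = 0 for the non-binding constraint.
Dual feasibility on the basic columns requires 5·y_fermentation + 6·y_water = 72.5, 1·y_fermentation + 1·y_water = 13.5.
→ y_fermentation = 8.5 and y_water = 5.
Shadow price of water = 5.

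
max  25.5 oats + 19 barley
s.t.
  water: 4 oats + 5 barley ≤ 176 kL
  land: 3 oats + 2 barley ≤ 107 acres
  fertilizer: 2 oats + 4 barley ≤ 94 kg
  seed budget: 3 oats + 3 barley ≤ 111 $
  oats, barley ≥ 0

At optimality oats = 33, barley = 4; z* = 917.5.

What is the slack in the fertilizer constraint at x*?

fertilizer used = 2·33 + 4·4 = 82; slack = 94 − 82 = 12.

12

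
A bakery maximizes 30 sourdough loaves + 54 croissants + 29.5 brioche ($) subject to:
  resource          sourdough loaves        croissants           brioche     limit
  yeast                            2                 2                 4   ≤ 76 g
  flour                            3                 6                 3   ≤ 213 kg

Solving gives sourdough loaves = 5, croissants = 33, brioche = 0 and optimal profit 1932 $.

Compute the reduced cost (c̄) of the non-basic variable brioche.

At the optimum: yeast uses 76 of 76 (binding); flour uses 213 of 213 (binding).
The binding rows give the dual system: 2·y_yeast + 3·y_flour = 30 and 2·y_yeast + 6·y_flour = 54.
Solving: y_yeast = 3, y_flour = 8.
Reduced cost of brioche: c₃ − yᵀa₃ = 29.5 − (3·4 + 8·3) = 29.5 − 36 = -6.5.

-6.5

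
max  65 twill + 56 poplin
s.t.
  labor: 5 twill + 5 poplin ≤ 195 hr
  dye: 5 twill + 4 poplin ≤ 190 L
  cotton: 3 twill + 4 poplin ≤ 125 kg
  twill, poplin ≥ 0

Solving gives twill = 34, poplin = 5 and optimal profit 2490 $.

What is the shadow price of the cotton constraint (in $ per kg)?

Check each constraint at x*: labor 195/195 (tight); dye 190/190 (tight); cotton 122/125 (slack 3).
Since cotton is not tight, its dual is 0.
The binding rows give the dual system: 5·y_labor + 5·y_dye = 65 and 5·y_labor + 4·y_dye = 56.
Solving: y_labor = 4, y_dye = 9.
Shadow price of cotton = 0.

0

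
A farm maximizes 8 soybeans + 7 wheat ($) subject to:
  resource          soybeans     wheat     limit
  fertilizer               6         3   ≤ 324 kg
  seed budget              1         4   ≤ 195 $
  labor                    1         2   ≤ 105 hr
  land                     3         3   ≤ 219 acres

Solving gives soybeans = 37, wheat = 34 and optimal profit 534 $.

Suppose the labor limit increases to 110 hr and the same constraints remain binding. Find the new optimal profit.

544

At the optimum: fertilizer uses 324 of 324 (binding); seed budget uses 173 of 195 (slack = 22); labor uses 105 of 105 (binding); land uses 213 of 219 (slack = 6).
By complementary slackness, y = 0 for the non-binding constraints.
The binding rows give the dual system: 6·y_fertilizer + 1·y_labor = 8 and 3·y_fertilizer + 2·y_labor = 7.
→ y_fertilizer = 1 and y_labor = 2.
Δz = y_labor·Δb = 2 × (5) = 10, so new z* = 534 + 10 = 544.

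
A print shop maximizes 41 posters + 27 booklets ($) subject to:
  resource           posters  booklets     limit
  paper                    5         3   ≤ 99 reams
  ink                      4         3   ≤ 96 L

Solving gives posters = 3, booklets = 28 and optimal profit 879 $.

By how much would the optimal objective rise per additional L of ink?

Both paper and ink are binding at x*.
Dual feasibility on the basic columns requires 5·y_paper + 4·y_ink = 41, 3·y_paper + 3·y_ink = 27.
This yields shadow prices y_paper = 5, y_ink = 4.
Shadow price of ink = 4.

4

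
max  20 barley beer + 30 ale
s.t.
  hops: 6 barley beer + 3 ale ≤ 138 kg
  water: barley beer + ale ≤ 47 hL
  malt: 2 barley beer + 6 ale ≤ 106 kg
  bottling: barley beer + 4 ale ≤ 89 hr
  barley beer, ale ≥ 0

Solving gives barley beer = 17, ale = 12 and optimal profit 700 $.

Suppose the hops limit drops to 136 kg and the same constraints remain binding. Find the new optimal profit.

696

Binding: hops and malt. Non-binding: water (18 unused), bottling (24 unused).
Since water, bottling are not tight, their duals are 0.
The binding rows give the dual system: 6·y_hops + 2·y_malt = 20 and 3·y_hops + 6·y_malt = 30.
→ y_hops = 2 and y_malt = 4.
Δz = y_hops·Δb = 2 × (-2) = -4, so new z* = 700 − 4 = 696.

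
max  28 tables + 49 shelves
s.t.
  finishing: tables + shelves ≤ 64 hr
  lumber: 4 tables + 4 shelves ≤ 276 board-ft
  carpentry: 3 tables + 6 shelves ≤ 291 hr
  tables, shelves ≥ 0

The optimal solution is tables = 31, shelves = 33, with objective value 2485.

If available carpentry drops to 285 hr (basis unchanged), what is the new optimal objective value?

Check each constraint at x*: finishing 64/64 (tight); lumber 256/276 (slack 20); carpentry 291/291 (tight).
Slack constraints have shadow price 0 (complementary slackness).
Dual feasibility on the basic columns requires 1·y_finishing + 3·y_carpentry = 28, 1·y_finishing + 6·y_carpentry = 49.
Solving: y_finishing = 7, y_carpentry = 7.
Δz = y_carpentry·Δb = 7 × (-6) = -42, so new z* = 2485 − 42 = 2443.

2443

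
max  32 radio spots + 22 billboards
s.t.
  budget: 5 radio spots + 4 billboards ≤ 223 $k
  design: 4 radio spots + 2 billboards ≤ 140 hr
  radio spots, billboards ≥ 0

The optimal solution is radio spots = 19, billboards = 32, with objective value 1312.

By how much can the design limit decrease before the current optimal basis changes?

28.5

Binding constraints: budget, design. The basis is B = [[5,4],[4,2]] with det -6.
Per unit decrease in design, x* moves by d = (-0.6667, 0.8333).
The basis stays optimal until radio spots reaches 0; allowable decrease = 28.5 hr.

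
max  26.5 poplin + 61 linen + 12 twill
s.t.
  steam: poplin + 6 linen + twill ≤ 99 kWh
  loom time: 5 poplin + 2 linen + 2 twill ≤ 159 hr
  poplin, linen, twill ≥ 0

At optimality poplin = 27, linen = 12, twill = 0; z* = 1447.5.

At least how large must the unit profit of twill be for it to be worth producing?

16

Both steam and loom time are binding at x*.
The binding rows give the dual system: 1·y_steam + 5·y_loom time = 26.5 and 6·y_steam + 2·y_loom time = 61.
→ y_steam = 9 and y_loom time = 3.5.
twill enters the basis when its profit ≥ yᵀa₃ = 9·1 + 3.5·2 = 16.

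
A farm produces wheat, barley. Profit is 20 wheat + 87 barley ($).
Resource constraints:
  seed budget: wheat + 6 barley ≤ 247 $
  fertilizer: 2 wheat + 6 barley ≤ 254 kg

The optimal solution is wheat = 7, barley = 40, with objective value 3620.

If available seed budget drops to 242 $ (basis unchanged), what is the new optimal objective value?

Check each constraint at x*: seed budget 247/247 (tight); fertilizer 254/254 (tight).
From A_Bᵀ y = c: 1·y_seed budget + 2·y_fertilizer = 20; 6·y_seed budget + 6·y_fertilizer = 87.
→ y_seed budget = 9 and y_fertilizer = 5.5.
Δz = y_seed budget·Δb = 9 × (-5) = -45, so new z* = 3620 − 45 = 3575.

3575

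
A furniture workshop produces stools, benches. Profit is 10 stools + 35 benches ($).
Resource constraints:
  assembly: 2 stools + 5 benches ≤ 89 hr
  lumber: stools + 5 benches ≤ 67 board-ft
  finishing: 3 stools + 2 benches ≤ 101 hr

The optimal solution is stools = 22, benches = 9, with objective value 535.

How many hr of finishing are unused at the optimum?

17

finishing used = 3·22 + 2·9 = 84; slack = 101 − 84 = 17.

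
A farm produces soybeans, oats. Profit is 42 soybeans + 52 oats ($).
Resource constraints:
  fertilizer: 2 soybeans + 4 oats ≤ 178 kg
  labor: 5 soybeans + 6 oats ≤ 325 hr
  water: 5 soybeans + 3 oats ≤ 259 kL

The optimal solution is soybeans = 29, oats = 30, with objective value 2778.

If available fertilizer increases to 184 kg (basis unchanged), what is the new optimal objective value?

Check each constraint at x*: fertilizer 178/178 (tight); labor 325/325 (tight); water 235/259 (slack 24).
By complementary slackness, y = 0 for the non-binding constraint.
Dual feasibility on the basic columns requires 2·y_fertilizer + 5·y_labor = 42, 4·y_fertilizer + 6·y_labor = 52.
This yields shadow prices y_fertilizer = 1, y_labor = 8.
Δz = y_fertilizer·Δb = 1 × (6) = 6, so new z* = 2778 + 6 = 2784.

2784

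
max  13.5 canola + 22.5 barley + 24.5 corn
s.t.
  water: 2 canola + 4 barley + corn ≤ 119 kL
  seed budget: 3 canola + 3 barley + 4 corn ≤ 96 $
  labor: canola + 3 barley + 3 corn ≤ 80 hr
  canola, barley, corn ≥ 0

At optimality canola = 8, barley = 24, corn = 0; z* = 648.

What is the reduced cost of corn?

Binding: seed budget and labor. Non-binding: water (7 unused).
By complementary slackness, y = 0 for the non-binding constraint.
Dual feasibility on the basic columns requires 3·y_seed budget + 1·y_labor = 13.5, 3·y_seed budget + 3·y_labor = 22.5.
→ y_seed budget = 3 and y_labor = 4.5.
Reduced cost of corn: c₃ − yᵀa₃ = 24.5 − (3·4 + 4.5·3) = 24.5 − 25.5 = -1.

-1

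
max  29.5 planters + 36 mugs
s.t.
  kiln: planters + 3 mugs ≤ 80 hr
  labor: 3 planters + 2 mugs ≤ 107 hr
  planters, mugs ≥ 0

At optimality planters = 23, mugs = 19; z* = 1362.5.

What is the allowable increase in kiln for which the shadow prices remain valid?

Binding constraints: kiln, labor. The basis is B = [[1,3],[3,2]] with det -7.
Per unit increase in kiln, x* moves by d = (-0.2857, 0.4286).
The basis stays optimal until planters reaches 0; allowable increase = 80.5 hr.

80.5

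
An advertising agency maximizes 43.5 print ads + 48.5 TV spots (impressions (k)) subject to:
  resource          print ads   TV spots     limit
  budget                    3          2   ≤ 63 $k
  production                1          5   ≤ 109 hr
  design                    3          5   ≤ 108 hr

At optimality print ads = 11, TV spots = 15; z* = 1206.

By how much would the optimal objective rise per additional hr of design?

At the optimum: budget uses 63 of 63 (binding); production uses 86 of 109 (slack = 23); design uses 108 of 108 (binding).
Slack constraints have shadow price 0 (complementary slackness).
The binding rows give the dual system: 3·y_budget + 3·y_design = 43.5 and 2·y_budget + 5·y_design = 48.5.
→ y_budget = 8 and y_design = 6.5.
Shadow price of design = 6.5.

6.5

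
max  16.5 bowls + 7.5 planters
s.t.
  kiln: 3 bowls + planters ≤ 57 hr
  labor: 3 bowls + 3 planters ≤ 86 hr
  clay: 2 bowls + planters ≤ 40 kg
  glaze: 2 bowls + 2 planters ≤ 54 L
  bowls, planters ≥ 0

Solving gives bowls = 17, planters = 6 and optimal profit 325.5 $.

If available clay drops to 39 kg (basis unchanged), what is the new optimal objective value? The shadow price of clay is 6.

319.5

Δb = -1, so new z* = 325.5 + (6)·(-1) = 325.5 − 6 = 319.5.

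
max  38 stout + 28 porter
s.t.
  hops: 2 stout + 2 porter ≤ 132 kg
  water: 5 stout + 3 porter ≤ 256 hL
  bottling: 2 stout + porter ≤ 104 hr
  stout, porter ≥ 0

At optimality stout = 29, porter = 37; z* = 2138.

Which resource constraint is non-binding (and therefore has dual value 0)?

bottling

hops: 132/132 (binding)
water: 256/256 (binding)
bottling: 95/104 (slack 9)
By complementary slackness, a constraint with positive slack has shadow price 0 → bottling.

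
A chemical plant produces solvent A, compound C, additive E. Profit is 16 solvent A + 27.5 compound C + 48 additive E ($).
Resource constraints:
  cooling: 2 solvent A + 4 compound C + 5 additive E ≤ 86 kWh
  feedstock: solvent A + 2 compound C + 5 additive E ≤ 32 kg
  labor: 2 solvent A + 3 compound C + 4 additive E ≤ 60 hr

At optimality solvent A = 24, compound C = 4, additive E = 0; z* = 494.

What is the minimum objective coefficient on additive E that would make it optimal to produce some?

At the optimum: cooling uses 64 of 86 (slack = 22); feedstock uses 32 of 32 (binding); labor uses 60 of 60 (binding).
Slack constraints have shadow price 0 (complementary slackness).
The binding rows give the dual system: 1·y_feedstock + 2·y_labor = 16 and 2·y_feedstock + 3·y_labor = 27.5.
→ y_feedstock = 7 and y_labor = 4.5.
additive E enters the basis when its profit ≥ yᵀa₃ = 7·5 + 4.5·4 = 53.

53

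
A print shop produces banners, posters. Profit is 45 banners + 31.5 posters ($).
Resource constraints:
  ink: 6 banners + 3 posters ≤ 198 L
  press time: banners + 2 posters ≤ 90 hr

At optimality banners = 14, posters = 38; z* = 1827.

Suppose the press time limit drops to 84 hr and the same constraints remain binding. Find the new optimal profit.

Both ink and press time are binding at x*.
From A_Bᵀ y = c: 6·y_ink + 1·y_press time = 45; 3·y_ink + 2·y_press time = 31.5.
This yields shadow prices y_ink = 6.5, y_press time = 6.
Δz = y_press time·Δb = 6 × (-6) = -36, so new z* = 1827 − 36 = 1791.

1791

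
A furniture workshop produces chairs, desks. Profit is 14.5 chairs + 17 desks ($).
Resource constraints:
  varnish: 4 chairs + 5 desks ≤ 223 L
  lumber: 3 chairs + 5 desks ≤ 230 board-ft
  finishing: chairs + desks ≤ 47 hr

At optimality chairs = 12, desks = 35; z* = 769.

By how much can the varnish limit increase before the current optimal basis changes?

9.5

Binding constraints: varnish, finishing. The basis is B = [[4,5],[1,1]] with det -1.
Per unit increase in varnish, x* moves by d = (-1, 1).
The basis stays optimal until lumber becomes binding; allowable increase = 9.5 L.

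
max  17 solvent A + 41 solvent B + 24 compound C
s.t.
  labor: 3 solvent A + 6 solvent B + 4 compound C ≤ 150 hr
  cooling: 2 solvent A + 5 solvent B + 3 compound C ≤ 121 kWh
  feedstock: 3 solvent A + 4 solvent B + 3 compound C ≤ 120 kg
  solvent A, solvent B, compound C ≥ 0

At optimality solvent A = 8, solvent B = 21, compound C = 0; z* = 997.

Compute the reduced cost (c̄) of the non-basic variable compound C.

At the optimum: labor uses 150 of 150 (binding); cooling uses 121 of 121 (binding); feedstock uses 108 of 120 (slack = 12).
By complementary slackness, y = 0 for the non-binding constraint.
Dual feasibility on the basic columns requires 3·y_labor + 2·y_cooling = 17, 6·y_labor + 5·y_cooling = 41.
→ y_labor = 1 and y_cooling = 7.
Reduced cost of compound C: c₃ − yᵀa₃ = 24 − (1·4 + 7·3) = 24 − 25 = -1.

-1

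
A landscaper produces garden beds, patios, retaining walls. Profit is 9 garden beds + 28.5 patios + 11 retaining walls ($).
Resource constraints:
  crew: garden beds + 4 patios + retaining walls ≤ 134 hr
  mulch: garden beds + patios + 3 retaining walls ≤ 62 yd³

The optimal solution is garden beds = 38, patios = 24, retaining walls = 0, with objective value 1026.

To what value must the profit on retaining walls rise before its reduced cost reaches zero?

Both crew and mulch are binding at x*.
Dual feasibility on the basic columns requires 1·y_crew + 1·y_mulch = 9, 4·y_crew + 1·y_mulch = 28.5.
Solving: y_crew = 6.5, y_mulch = 2.5.
retaining walls enters the basis when its profit ≥ yᵀa₃ = 6.5·1 + 2.5·3 = 14.

14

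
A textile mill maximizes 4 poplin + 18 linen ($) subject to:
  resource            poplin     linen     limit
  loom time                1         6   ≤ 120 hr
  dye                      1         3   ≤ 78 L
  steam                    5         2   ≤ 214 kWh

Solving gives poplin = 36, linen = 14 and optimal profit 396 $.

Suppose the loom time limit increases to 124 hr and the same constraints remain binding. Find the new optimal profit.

At the optimum: loom time uses 120 of 120 (binding); dye uses 78 of 78 (binding); steam uses 208 of 214 (slack = 6).
By complementary slackness, y = 0 for the non-binding constraint.
From A_Bᵀ y = c: 1·y_loom time + 1·y_dye = 4; 6·y_loom time + 3·y_dye = 18.
→ y_loom time = 2 and y_dye = 2.
Δz = y_loom time·Δb = 2 × (4) = 8, so new z* = 396 + 8 = 404.

404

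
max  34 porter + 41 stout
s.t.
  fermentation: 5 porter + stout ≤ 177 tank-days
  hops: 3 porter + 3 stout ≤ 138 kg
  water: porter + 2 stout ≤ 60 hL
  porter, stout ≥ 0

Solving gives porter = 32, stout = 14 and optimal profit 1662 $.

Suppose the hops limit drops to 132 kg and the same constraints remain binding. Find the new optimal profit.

1608

At the optimum: fermentation uses 174 of 177 (slack = 3); hops uses 138 of 138 (binding); water uses 60 of 60 (binding).
By complementary slackness, y = 0 for the non-binding constraint.
From A_Bᵀ y = c: 3·y_hops + 1·y_water = 34; 3·y_hops + 2·y_water = 41.
Solving: y_hops = 9, y_water = 7.
Δz = y_hops·Δb = 9 × (-6) = -54, so new z* = 1662 − 54 = 1608.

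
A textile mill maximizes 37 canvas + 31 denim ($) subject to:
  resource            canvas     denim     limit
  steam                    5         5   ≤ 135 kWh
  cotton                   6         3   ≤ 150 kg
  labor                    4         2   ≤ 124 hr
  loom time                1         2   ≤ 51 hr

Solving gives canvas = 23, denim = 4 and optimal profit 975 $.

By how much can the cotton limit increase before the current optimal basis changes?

12

Binding constraints: steam, cotton. The basis is B = [[5,5],[6,3]] with det -15.
Per unit increase in cotton, x* moves by d = (0.3333, -0.3333).
The basis stays optimal until denim reaches 0; allowable increase = 12 kg.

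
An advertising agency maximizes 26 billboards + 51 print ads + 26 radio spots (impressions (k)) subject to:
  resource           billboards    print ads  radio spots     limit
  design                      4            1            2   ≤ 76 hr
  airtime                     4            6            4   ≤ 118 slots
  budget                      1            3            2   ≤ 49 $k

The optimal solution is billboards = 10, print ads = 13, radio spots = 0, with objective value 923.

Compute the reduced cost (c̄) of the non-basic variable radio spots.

Binding: airtime and budget. Non-binding: design (23 unused).
Since design is not tight, its dual is 0.
Dual feasibility on the basic columns requires 4·y_airtime + 1·y_budget = 26, 6·y_airtime + 3·y_budget = 51.
Solving: y_airtime = 4.5, y_budget = 8.
Reduced cost of radio spots: c₃ − yᵀa₃ = 26 − (4.5·4 + 8·2) = 26 − 34 = -8.

-8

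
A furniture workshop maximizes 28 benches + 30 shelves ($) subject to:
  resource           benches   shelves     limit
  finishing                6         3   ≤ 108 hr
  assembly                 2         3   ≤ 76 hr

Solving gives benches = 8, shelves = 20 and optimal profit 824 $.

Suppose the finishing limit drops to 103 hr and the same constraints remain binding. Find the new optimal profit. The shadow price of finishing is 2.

814

Δb = -5, so new z* = 824 + (2)·(-5) = 824 − 10 = 814.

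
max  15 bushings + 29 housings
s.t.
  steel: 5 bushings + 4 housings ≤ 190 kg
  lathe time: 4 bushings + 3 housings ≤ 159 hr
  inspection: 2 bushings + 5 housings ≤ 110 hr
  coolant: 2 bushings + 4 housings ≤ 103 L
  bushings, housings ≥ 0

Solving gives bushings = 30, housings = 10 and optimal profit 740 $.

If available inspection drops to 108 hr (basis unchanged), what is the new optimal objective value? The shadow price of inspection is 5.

Δb = -2, so new z* = 740 + (5)·(-2) = 740 − 10 = 730.

730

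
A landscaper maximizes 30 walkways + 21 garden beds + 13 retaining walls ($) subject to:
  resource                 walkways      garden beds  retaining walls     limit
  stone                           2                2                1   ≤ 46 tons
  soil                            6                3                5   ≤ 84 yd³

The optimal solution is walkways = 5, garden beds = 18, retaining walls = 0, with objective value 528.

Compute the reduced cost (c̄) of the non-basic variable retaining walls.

-8

Check each constraint at x*: stone 46/46 (tight); soil 84/84 (tight).
Dual feasibility on the basic columns requires 2·y_stone + 6·y_soil = 30, 2·y_stone + 3·y_soil = 21.
→ y_stone = 6 and y_soil = 3.
Reduced cost of retaining walls: c₃ − yᵀa₃ = 13 − (6·1 + 3·5) = 13 − 21 = -8.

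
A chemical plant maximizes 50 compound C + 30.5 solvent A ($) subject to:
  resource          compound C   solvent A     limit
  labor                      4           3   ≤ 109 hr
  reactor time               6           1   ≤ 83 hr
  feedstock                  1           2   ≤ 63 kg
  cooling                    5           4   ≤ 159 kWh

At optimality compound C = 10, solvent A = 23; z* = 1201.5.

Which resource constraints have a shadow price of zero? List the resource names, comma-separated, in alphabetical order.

labor: 109/109 (binding)
reactor time: 83/83 (binding)
feedstock: 56/63 (slack 7)
cooling: 142/159 (slack 17)
By complementary slackness, a constraint with positive slack has shadow price 0 → cooling, feedstock.

cooling, feedstock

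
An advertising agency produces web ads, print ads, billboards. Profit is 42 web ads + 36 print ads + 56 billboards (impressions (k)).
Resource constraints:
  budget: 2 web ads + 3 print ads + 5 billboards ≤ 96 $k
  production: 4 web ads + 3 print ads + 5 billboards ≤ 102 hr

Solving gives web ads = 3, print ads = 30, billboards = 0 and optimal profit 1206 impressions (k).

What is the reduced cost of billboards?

At the optimum: budget uses 96 of 96 (binding); production uses 102 of 102 (binding).
From A_Bᵀ y = c: 2·y_budget + 4·y_production = 42; 3·y_budget + 3·y_production = 36.
Solving: y_budget = 3, y_production = 9.
Reduced cost of billboards: c₃ − yᵀa₃ = 56 − (3·5 + 9·5) = 56 − 60 = -4.

-4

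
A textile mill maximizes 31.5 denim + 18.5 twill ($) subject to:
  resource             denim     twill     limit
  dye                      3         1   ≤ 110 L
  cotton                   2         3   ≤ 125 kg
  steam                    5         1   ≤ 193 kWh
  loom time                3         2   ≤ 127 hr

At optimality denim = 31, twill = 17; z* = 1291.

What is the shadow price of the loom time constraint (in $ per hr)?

8

Binding: dye and loom time. Non-binding: cotton (12 unused), steam (21 unused).
Since cotton, steam are not tight, their duals are 0.
From A_Bᵀ y = c: 3·y_dye + 3·y_loom time = 31.5; 1·y_dye + 2·y_loom time = 18.5.
This yields shadow prices y_dye = 2.5, y_loom time = 8.
Shadow price of loom time = 8.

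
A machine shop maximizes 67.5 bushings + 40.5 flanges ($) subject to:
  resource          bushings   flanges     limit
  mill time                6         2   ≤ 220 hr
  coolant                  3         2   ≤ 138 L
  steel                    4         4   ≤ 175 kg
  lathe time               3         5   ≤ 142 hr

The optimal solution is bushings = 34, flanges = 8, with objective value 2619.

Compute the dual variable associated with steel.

At the optimum: mill time uses 220 of 220 (binding); coolant uses 118 of 138 (slack = 20); steel uses 168 of 175 (slack = 7); lathe time uses 142 of 142 (binding).
Slack constraints have shadow price 0 (complementary slackness).
From A_Bᵀ y = c: 6·y_mill time + 3·y_lathe time = 67.5; 2·y_mill time + 5·y_lathe time = 40.5.
Solving: y_mill time = 9, y_lathe time = 4.5.
Shadow price of steel = 0.

0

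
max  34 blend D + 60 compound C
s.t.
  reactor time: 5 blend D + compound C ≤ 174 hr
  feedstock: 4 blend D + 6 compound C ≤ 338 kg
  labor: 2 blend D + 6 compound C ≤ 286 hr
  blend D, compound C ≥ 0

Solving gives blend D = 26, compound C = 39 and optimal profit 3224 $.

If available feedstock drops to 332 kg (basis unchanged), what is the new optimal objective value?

At the optimum: reactor time uses 169 of 174 (slack = 5); feedstock uses 338 of 338 (binding); labor uses 286 of 286 (binding).
Since reactor time is not tight, its dual is 0.
Dual feasibility on the basic columns requires 4·y_feedstock + 2·y_labor = 34, 6·y_feedstock + 6·y_labor = 60.
→ y_feedstock = 7 and y_labor = 3.
Δz = y_feedstock·Δb = 7 × (-6) = -42, so new z* = 3224 − 42 = 3182.

3182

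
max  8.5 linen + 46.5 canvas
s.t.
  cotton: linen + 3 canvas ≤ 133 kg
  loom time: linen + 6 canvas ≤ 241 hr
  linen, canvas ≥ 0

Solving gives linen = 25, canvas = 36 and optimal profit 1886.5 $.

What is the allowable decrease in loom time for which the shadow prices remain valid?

Binding constraints: cotton, loom time. The basis is B = [[1,3],[1,6]] with det 3.
Per unit decrease in loom time, x* moves by d = (1, -0.3333).
The basis stays optimal until canvas reaches 0; allowable decrease = 108 hr.

108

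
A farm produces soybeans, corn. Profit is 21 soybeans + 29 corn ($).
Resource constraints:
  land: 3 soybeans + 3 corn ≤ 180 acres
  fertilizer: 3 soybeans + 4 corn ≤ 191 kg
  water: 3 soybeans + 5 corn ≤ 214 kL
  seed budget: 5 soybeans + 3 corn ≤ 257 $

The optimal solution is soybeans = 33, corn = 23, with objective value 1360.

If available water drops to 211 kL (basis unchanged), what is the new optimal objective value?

1357

At the optimum: land uses 168 of 180 (slack = 12); fertilizer uses 191 of 191 (binding); water uses 214 of 214 (binding); seed budget uses 234 of 257 (slack = 23).
Since land, seed budget are not tight, their duals are 0.
Dual feasibility on the basic columns requires 3·y_fertilizer + 3·y_water = 21, 4·y_fertilizer + 5·y_water = 29.
→ y_fertilizer = 6 and y_water = 1.
Δz = y_water·Δb = 1 × (-3) = -3, so new z* = 1360 − 3 = 1357.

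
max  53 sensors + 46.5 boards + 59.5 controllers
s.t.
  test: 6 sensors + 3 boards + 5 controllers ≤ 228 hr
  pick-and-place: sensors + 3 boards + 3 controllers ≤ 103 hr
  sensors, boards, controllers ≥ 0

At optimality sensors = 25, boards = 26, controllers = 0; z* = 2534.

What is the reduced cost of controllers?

Both test and pick-and-place are binding at x*.
The binding rows give the dual system: 6·y_test + 1·y_pick-and-place = 53 and 3·y_test + 3·y_pick-and-place = 46.5.
→ y_test = 7.5 and y_pick-and-place = 8.
Reduced cost of controllers: c₃ − yᵀa₃ = 59.5 − (7.5·5 + 8·3) = 59.5 − 61.5 = -2.

-2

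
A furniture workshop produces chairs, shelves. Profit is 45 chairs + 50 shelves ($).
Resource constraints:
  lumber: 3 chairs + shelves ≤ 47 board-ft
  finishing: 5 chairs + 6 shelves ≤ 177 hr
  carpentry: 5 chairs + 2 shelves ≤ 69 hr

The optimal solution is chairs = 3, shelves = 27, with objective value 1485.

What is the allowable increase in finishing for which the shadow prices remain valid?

30

Binding constraints: finishing, carpentry. The basis is B = [[5,6],[5,2]] with det -20.
Per unit increase in finishing, x* moves by d = (-0.1, 0.25).
The basis stays optimal until chairs reaches 0; allowable increase = 30 hr.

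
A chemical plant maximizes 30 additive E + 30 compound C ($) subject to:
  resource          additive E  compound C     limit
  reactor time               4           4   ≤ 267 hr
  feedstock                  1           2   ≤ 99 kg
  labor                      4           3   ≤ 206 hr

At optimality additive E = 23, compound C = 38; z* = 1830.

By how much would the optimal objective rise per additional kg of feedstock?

At the optimum: reactor time uses 244 of 267 (slack = 23); feedstock uses 99 of 99 (binding); labor uses 206 of 206 (binding).
Since reactor time is not tight, its dual is 0.
The binding rows give the dual system: 1·y_feedstock + 4·y_labor = 30 and 2·y_feedstock + 3·y_labor = 30.
Solving: y_feedstock = 6, y_labor = 6.
Shadow price of feedstock = 6.

6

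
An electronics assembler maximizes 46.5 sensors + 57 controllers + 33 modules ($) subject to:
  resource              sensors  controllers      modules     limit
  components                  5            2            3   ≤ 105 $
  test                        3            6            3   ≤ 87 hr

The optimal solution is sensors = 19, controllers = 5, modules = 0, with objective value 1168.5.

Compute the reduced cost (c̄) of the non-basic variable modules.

-4.5

At the optimum: components uses 105 of 105 (binding); test uses 87 of 87 (binding).
The binding rows give the dual system: 5·y_components + 3·y_test = 46.5 and 2·y_components + 6·y_test = 57.
→ y_components = 4.5 and y_test = 8.
Reduced cost of modules: c₃ − yᵀa₃ = 33 − (4.5·3 + 8·3) = 33 − 37.5 = -4.5.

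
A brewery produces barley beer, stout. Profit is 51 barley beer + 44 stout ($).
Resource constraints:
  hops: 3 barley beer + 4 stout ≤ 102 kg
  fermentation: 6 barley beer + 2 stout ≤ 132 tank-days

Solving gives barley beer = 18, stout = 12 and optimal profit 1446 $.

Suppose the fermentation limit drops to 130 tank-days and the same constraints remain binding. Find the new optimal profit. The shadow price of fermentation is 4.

Δb = -2, so new z* = 1446 + (4)·(-2) = 1446 − 8 = 1438.

1438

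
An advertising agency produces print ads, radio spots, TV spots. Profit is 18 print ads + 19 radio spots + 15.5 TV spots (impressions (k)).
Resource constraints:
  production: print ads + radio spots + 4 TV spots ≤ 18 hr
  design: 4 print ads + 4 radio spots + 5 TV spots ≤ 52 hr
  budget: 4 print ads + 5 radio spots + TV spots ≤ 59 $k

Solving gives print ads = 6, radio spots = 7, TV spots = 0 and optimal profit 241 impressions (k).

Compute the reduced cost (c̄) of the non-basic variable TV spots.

-3

Binding: design and budget. Non-binding: production (5 unused).
Slack constraints have shadow price 0 (complementary slackness).
From A_Bᵀ y = c: 4·y_design + 4·y_budget = 18; 4·y_design + 5·y_budget = 19.
Solving: y_design = 3.5, y_budget = 1.
Reduced cost of TV spots: c₃ − yᵀa₃ = 15.5 − (3.5·5 + 1·1) = 15.5 − 18.5 = -3.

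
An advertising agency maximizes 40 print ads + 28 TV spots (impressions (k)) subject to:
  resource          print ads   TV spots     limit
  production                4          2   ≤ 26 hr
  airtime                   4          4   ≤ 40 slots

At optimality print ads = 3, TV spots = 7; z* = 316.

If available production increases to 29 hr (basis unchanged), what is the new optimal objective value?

334

Both production and airtime are binding at x*.
The binding rows give the dual system: 4·y_production + 4·y_airtime = 40 and 2·y_production + 4·y_airtime = 28.
→ y_production = 6 and y_airtime = 4.
Δz = y_production·Δb = 6 × (3) = 18, so new z* = 316 + 18 = 334.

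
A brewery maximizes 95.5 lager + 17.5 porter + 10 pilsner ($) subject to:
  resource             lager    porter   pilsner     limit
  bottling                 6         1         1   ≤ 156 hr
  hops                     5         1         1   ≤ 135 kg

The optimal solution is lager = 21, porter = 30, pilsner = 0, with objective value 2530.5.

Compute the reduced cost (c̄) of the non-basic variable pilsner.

-7.5

Both bottling and hops are binding at x*.
Dual feasibility on the basic columns requires 6·y_bottling + 5·y_hops = 95.5, 1·y_bottling + 1·y_hops = 17.5.
This yields shadow prices y_bottling = 8, y_hops = 9.5.
Reduced cost of pilsner: c₃ − yᵀa₃ = 10 − (8·1 + 9.5·1) = 10 − 17.5 = -7.5.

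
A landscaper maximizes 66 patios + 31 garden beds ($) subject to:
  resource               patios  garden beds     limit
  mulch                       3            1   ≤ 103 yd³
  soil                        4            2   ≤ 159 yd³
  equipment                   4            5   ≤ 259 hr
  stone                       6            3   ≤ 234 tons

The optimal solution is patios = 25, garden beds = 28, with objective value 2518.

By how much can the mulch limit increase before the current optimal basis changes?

14

Binding constraints: mulch, stone. The basis is B = [[3,1],[6,3]] with det 3.
Per unit increase in mulch, x* moves by d = (1, -2).
The basis stays optimal until garden beds reaches 0; allowable increase = 14 yd³.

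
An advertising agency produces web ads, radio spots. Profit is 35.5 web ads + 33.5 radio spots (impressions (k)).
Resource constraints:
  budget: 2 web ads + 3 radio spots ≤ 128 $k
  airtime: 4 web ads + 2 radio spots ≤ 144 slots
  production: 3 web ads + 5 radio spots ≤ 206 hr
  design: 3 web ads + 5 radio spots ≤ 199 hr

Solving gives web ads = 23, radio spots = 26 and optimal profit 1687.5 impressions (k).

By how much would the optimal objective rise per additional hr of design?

4.5

Binding: airtime and design. Non-binding: budget (4 unused), production (7 unused).
Slack constraints have shadow price 0 (complementary slackness).
The binding rows give the dual system: 4·y_airtime + 3·y_design = 35.5 and 2·y_airtime + 5·y_design = 33.5.
→ y_airtime = 5.5 and y_design = 4.5.
Shadow price of design = 4.5.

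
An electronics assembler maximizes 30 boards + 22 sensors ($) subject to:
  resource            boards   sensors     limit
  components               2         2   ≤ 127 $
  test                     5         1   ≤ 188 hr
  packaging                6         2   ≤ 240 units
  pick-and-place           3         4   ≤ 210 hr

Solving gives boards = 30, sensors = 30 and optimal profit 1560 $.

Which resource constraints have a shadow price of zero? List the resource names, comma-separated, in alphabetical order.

components, test

components: 120/127 (slack 7)
test: 180/188 (slack 8)
packaging: 240/240 (binding)
pick-and-place: 210/210 (binding)
By complementary slackness, a constraint with positive slack has shadow price 0 → components, test.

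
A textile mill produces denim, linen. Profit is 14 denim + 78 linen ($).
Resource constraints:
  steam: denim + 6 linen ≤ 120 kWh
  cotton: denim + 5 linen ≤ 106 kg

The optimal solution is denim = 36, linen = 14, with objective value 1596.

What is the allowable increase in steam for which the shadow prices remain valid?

7.2

Binding constraints: steam, cotton. The basis is B = [[1,6],[1,5]] with det -1.
Per unit increase in steam, x* moves by d = (-5, 1).
The basis stays optimal until denim reaches 0; allowable increase = 7.2 kWh.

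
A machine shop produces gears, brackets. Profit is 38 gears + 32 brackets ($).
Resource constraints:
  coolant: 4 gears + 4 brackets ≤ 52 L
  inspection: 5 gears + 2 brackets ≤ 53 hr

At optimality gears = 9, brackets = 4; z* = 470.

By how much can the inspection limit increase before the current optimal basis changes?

12

Binding constraints: coolant, inspection. The basis is B = [[4,4],[5,2]] with det -12.
Per unit increase in inspection, x* moves by d = (0.3333, -0.3333).
The basis stays optimal until brackets reaches 0; allowable increase = 12 hr.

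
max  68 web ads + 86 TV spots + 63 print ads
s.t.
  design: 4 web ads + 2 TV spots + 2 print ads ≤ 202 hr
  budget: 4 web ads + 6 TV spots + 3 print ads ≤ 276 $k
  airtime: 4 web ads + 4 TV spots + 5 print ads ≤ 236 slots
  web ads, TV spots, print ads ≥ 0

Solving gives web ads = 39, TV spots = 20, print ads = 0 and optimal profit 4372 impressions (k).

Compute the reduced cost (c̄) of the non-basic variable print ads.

Binding: budget and airtime. Non-binding: design (6 unused).
Since design is not tight, its dual is 0.
The binding rows give the dual system: 4·y_budget + 4·y_airtime = 68 and 6·y_budget + 4·y_airtime = 86.
→ y_budget = 9 and y_airtime = 8.
Reduced cost of print ads: c₃ − yᵀa₃ = 63 − (9·3 + 8·5) = 63 − 67 = -4.

-4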